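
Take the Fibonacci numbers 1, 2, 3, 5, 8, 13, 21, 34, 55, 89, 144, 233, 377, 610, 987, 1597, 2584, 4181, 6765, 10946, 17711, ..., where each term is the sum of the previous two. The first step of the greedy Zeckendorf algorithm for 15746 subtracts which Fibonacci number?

10946 ≤ 15746 < 17711, so the largest Fibonacci number not exceeding 15746 is 10946.

10946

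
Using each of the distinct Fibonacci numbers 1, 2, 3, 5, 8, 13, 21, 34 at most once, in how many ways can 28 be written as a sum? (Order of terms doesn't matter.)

2

Starting from the Zeckendorf form and repeatedly splitting a term F_k into F_{k−1} + F_{k−2} (when neither is already used) reaches every representation.
28 = 21+5+2 = 13+8+5+2 — 2 representations.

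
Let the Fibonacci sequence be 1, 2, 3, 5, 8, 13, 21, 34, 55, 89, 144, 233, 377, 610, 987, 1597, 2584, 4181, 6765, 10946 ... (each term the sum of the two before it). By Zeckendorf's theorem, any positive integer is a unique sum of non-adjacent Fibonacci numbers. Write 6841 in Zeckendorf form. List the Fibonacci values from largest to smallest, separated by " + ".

6841: greatest Fibonacci not exceeding it is 6765, leaving 76
76: greatest Fibonacci not exceeding it is 55, leaving 21
21: greatest Fibonacci not exceeding it is 21, leaving 0
So 6841 = 6765 + 55 + 21, with no two terms consecutive in the sequence.

6765 + 55 + 21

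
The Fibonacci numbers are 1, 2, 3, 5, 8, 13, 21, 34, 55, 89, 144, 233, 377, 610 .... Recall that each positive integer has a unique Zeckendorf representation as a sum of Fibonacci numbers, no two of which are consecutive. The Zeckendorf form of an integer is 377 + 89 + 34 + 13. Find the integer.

513

377 + 89 + 34 + 13 = 513.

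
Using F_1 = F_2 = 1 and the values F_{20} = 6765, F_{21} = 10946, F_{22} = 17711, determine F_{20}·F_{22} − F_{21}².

6765·17711 − 10946² = 119814915 − 119814916 = -1. (Cassini's identity: F_{k−1}F_{k+1} − F_k² = (−1)^k.)

-1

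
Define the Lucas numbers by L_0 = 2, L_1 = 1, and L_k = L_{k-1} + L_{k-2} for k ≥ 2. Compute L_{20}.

Iterating the recurrence up to L_{16} = 2207 and L_{15} = 1364:
L_{17} = L_{16} + L_{15} = 2207 + 1364 = 3571
L_{18} = L_{17} + L_{16} = 3571 + 2207 = 5778
L_{19} = L_{18} + L_{17} = 5778 + 3571 = 9349
L_{20} = L_{19} + L_{18} = 9349 + 5778 = 15127

15127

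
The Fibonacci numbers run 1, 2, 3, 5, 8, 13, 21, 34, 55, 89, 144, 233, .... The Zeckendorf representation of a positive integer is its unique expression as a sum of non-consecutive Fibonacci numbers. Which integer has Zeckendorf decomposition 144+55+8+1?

208

144+55+8+1 = 208.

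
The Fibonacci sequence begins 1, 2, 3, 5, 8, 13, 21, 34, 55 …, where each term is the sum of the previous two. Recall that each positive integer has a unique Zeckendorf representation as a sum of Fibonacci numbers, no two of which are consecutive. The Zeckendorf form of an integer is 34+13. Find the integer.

47

34+13 = 47.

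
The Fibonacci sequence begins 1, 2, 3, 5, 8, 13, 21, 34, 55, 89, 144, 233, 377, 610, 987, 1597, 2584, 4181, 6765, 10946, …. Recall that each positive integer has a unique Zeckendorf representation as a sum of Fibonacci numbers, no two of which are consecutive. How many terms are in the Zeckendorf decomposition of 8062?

subtract 6765 from 8062: 1297 remains
subtract 987 from 1297: 310 remains
subtract 233 from 310: 77 remains
subtract 55 from 77: 22 remains
subtract 21 from 22: 1 remains
subtract 1 from 1: 0 remains
8062 = 6765 + 987 + 233 + 55 + 21 + 1, which has 6 terms.

6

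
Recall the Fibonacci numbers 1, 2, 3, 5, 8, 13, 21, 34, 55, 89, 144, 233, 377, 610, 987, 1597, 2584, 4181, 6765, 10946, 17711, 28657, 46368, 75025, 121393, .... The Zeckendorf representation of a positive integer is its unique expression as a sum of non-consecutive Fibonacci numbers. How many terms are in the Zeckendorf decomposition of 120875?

8

Repeatedly subtract the largest Fibonacci number that fits:
75025 ≤ 120875 < 121393, so take 75025; remainder 45850
28657 ≤ 45850 < 46368, so take 28657; remainder 17193
10946 ≤ 17193 < 17711, so take 10946; remainder 6247
4181 ≤ 6247 < 6765, so take 4181; remainder 2066
1597 ≤ 2066 < 2584, so take 1597; remainder 469
377 ≤ 469 < 610, so take 377; remainder 92
89 ≤ 92 < 144, so take 89; remainder 3
3 ≤ 3 < 5, so take 3; remainder 0
120875 = 75025 + 28657 + 10946 + 4181 + 1597 + 377 + 89 + 3, which has 8 terms.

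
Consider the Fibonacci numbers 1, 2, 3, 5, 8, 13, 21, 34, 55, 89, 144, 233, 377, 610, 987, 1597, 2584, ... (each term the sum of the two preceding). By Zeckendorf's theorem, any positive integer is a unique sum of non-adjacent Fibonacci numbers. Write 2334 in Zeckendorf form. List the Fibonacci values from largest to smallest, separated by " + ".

Repeatedly subtract the largest Fibonacci number that fits:
take 1597 (≤ 2334); 2334 − 1597 = 737
take 610 (≤ 737); 737 − 610 = 127
take 89 (≤ 127); 127 − 89 = 38
take 34 (≤ 38); 38 − 34 = 4
take 3 (≤ 4); 4 − 3 = 1
take 1 (≤ 1); 1 − 1 = 0
So 2334 = 1597 + 610 + 89 + 34 + 3 + 1, with no two terms consecutive in the sequence.

1597 + 610 + 89 + 34 + 3 + 1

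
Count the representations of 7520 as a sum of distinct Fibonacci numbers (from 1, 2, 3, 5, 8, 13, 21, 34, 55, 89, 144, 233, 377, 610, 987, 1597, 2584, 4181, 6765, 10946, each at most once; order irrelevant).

30

Starting from the Zeckendorf form and repeatedly splitting a term F_k into F_{k−1} + F_{k−2} (when neither is already used) reaches every representation.
7520 = 6765+610+144+1 = 6765+610+89+55+1 = 6765+377+233+144+1 = 4181+2584+610+144+1 = … (26 more), for 30 in all.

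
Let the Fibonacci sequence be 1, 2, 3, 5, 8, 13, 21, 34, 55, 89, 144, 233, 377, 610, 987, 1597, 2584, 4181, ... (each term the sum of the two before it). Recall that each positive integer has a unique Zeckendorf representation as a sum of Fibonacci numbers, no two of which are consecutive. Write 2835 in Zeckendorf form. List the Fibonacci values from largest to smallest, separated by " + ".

Greedy algorithm:
2835: greatest Fibonacci not exceeding it is 2584, leaving 251
251: greatest Fibonacci not exceeding it is 233, leaving 18
18: greatest Fibonacci not exceeding it is 13, leaving 5
5: greatest Fibonacci not exceeding it is 5, leaving 0
So 2835 = 2584 + 233 + 13 + 5, with no two terms consecutive in the sequence.

2584 + 233 + 13 + 5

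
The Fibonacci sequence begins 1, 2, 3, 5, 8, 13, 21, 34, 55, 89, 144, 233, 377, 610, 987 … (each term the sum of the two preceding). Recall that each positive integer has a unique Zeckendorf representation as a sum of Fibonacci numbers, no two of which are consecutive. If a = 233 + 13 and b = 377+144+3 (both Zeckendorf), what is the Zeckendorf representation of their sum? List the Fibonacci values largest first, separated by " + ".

The two numbers are 246 and 524, so their sum is 770.
Repeatedly subtract the largest Fibonacci number that fits:
subtract 610 from 770: 160 remains
subtract 144 from 160: 16 remains
subtract 13 from 16: 3 remains
subtract 3 from 3: 0 remains

610 + 144 + 13 + 3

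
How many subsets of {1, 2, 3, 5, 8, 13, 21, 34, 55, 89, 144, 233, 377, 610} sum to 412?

Starting from the Zeckendorf form and repeatedly splitting a term F_k into F_{k−1} + F_{k−2} (when neither is already used) reaches every representation.
412 = 377+34+1 = 377+21+13+1 = 233+144+34+1 = … (9 more), for 12 in all.

12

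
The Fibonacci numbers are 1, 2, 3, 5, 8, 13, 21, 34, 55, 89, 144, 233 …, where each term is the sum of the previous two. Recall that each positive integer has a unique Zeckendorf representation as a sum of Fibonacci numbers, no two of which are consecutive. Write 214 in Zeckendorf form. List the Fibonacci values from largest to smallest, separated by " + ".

144 ≤ 214 < 233, so take 144; remainder 70
55 ≤ 70 < 89, so take 55; remainder 15
13 ≤ 15 < 21, so take 13; remainder 2
2 ≤ 2 < 3, so take 2; remainder 0
So 214 = 144 + 55 + 13 + 2, with no two terms consecutive in the sequence.

144 + 55 + 13 + 2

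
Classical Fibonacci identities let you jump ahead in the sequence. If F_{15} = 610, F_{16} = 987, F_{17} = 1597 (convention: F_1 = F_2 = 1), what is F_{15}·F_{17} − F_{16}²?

610·1597 − 987² = 974170 − 974169 = 1. (Cassini's identity: F_{k−1}F_{k+1} − F_k² = (−1)^k.)

1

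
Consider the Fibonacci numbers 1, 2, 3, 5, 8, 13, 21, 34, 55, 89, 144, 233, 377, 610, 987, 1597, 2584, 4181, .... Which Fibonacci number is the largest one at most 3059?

2584 ≤ 3059 < 4181, so the largest Fibonacci number not exceeding 3059 is 2584.

2584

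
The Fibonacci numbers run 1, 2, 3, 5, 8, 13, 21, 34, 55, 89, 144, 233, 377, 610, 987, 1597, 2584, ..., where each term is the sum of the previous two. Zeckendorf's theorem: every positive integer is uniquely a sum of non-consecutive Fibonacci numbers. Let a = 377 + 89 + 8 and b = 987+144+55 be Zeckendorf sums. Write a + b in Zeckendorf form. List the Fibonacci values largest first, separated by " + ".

1597 + 55 + 8

The two numbers are 474 and 1186, so their sum is 1660.
1597 ≤ 1660 < 2584, so take 1597; remainder 63
55 ≤ 63 < 89, so take 55; remainder 8
8 ≤ 8 < 13, so take 8; remainder 0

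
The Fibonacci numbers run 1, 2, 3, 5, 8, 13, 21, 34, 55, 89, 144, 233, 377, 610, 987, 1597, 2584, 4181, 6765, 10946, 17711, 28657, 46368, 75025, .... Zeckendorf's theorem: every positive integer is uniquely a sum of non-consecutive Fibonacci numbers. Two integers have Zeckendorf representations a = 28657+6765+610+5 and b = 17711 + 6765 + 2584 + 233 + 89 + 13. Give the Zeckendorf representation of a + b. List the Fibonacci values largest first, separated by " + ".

46368 + 10946 + 4181 + 1597 + 233 + 89 + 13 + 5

The two numbers are 36037 and 27395, so their sum is 63432.
subtract 46368 from 63432: 17064 remains
subtract 10946 from 17064: 6118 remains
subtract 4181 from 6118: 1937 remains
subtract 1597 from 1937: 340 remains
subtract 233 from 340: 107 remains
subtract 89 from 107: 18 remains
subtract 13 from 18: 5 remains
subtract 5 from 5: 0 remains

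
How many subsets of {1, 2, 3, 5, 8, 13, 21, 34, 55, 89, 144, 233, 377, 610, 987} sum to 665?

665 = 610+55 = 610+34+21 = 377+233+55 = 610+34+13+8 = 377+233+34+21 = … (10 more), for 15 in all.

15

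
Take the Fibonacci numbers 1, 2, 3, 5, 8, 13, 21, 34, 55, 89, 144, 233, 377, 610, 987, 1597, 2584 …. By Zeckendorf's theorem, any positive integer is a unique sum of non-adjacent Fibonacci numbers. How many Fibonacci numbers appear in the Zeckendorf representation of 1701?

4

Greedy algorithm:
1597 ≤ 1701 < 2584, so take 1597; remainder 104
89 ≤ 104 < 144, so take 89; remainder 15
13 ≤ 15 < 21, so take 13; remainder 2
2 ≤ 2 < 3, so take 2; remainder 0
1701 = 1597 + 89 + 13 + 2, which has 4 terms.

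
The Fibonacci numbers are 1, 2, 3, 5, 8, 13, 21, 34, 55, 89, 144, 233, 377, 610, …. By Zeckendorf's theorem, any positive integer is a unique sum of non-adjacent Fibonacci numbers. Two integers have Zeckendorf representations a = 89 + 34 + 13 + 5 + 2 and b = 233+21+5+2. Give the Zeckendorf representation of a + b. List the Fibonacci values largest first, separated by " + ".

377 + 21 + 5 + 1

The two numbers are 143 and 261, so their sum is 404.
Greedy algorithm:
404 − 377 = 27
27 − 21 = 6
6 − 5 = 1
1 − 1 = 0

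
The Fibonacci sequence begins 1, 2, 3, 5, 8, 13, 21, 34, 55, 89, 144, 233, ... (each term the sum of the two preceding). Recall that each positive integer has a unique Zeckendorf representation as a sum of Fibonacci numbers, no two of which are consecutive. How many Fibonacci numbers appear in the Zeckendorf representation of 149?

144 ≤ 149 < 233, so take 144; remainder 5
5 ≤ 5 < 8, so take 5; remainder 0
149 = 144 + 5, which has 2 terms.

2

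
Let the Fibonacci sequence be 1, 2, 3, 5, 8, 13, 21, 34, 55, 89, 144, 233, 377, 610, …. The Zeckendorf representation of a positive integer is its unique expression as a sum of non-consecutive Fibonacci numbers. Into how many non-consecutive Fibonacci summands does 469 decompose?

largest Fibonacci ≤ 469 is 377; 469 − 377 = 92
largest Fibonacci ≤ 92 is 89; 92 − 89 = 3
largest Fibonacci ≤ 3 is 3; 3 − 3 = 0
469 = 377 + 89 + 3, which has 3 terms.

3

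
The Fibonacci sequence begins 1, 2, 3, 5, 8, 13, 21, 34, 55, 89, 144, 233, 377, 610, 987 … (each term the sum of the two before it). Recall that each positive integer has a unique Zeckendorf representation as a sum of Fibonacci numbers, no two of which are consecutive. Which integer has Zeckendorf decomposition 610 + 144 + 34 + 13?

610 + 144 + 34 + 13 = 801.

801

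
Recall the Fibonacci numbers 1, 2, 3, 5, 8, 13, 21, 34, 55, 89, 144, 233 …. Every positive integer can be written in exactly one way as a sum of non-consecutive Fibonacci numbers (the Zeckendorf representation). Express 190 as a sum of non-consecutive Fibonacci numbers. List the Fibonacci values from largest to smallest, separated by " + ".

subtract 144 from 190: 46 remains
subtract 34 from 46: 12 remains
subtract 8 from 12: 4 remains
subtract 3 from 4: 1 remains
subtract 1 from 1: 0 remains
So 190 = 144 + 34 + 8 + 3 + 1, with no two terms consecutive in the sequence.

144 + 34 + 8 + 3 + 1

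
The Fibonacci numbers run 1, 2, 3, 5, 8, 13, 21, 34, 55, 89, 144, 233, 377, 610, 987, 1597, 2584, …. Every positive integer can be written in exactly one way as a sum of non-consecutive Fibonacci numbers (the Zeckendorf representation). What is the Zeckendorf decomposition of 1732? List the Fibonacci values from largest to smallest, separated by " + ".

1597 + 89 + 34 + 8 + 3 + 1

Greedy algorithm:
1732 − 1597 = 135
135 − 89 = 46
46 − 34 = 12
12 − 8 = 4
4 − 3 = 1
1 − 1 = 0
So 1732 = 1597 + 89 + 34 + 8 + 3 + 1, with no two terms consecutive in the sequence.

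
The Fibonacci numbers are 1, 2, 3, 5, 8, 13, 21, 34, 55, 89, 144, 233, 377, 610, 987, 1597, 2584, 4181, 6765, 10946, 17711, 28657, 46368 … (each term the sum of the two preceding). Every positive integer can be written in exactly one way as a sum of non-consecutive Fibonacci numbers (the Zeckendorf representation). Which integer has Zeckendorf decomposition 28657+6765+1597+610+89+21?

37739

28657+6765+1597+610+89+21 = 37739.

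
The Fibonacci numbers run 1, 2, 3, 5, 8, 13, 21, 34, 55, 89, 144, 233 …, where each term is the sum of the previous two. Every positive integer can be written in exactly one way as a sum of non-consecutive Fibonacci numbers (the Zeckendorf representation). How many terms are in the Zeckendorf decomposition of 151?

Greedy algorithm:
largest Fibonacci ≤ 151 is 144; 151 − 144 = 7
largest Fibonacci ≤ 7 is 5; 7 − 5 = 2
largest Fibonacci ≤ 2 is 2; 2 − 2 = 0
151 = 144 + 5 + 2, which has 3 terms.

3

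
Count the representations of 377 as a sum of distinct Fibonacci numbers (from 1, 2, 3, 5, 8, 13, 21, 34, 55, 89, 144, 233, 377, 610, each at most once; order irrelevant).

7

Each representation comes from the Zeckendorf form by replacing some F_k with F_{k−1} + F_{k−2} where possible.
377 = 377 = 233+144 = 233+89+55 = 233+89+34+21 = … (3 more), for 7 in all.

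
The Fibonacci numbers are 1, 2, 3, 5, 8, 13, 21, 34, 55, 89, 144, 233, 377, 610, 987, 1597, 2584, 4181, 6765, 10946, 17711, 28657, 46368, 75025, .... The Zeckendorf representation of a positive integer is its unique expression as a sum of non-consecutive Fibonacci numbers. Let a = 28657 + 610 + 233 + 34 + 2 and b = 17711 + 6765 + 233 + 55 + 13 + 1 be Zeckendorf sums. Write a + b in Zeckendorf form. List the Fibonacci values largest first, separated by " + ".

The two numbers are 29536 and 24778, so their sum is 54314.
Repeatedly subtract the largest Fibonacci number that fits:
46368 ≤ 54314 < 75025, so take 46368; remainder 7946
6765 ≤ 7946 < 10946, so take 6765; remainder 1181
987 ≤ 1181 < 1597, so take 987; remainder 194
144 ≤ 194 < 233, so take 144; remainder 50
34 ≤ 50 < 55, so take 34; remainder 16
13 ≤ 16 < 21, so take 13; remainder 3
3 ≤ 3 < 5, so take 3; remainder 0

46368 + 6765 + 987 + 144 + 34 + 13 + 3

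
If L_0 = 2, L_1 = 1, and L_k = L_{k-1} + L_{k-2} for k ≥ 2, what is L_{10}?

Iterating the recurrence up to L_{4} = 7 and L_{3} = 4:
L_{5} = L_{4} + L_{3} = 7 + 4 = 11
L_{6} = L_{5} + L_{4} = 11 + 7 = 18
L_{7} = L_{6} + L_{5} = 18 + 11 = 29
L_{8} = L_{7} + L_{6} = 29 + 18 = 47
L_{9} = L_{8} + L_{7} = 47 + 29 = 76
L_{10} = L_{9} + L_{8} = 76 + 47 = 123

123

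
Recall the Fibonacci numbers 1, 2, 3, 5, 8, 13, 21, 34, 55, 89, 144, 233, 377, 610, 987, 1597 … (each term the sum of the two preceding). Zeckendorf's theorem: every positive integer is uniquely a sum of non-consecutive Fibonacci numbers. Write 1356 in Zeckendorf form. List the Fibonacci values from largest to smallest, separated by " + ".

Greedy algorithm:
1356 − 987 = 369
369 − 233 = 136
136 − 89 = 47
47 − 34 = 13
13 − 13 = 0
So 1356 = 987 + 233 + 89 + 34 + 13, with no two terms consecutive in the sequence.

987 + 233 + 89 + 34 + 13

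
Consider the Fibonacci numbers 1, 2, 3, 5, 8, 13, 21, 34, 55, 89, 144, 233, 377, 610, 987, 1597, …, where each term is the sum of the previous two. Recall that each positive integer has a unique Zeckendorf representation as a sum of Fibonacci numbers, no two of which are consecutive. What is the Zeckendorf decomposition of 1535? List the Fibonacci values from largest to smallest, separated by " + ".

Repeatedly subtract the largest Fibonacci number that fits:
1535: greatest Fibonacci not exceeding it is 987, leaving 548
548: greatest Fibonacci not exceeding it is 377, leaving 171
171: greatest Fibonacci not exceeding it is 144, leaving 27
27: greatest Fibonacci not exceeding it is 21, leaving 6
6: greatest Fibonacci not exceeding it is 5, leaving 1
1: greatest Fibonacci not exceeding it is 1, leaving 0
So 1535 = 987 + 377 + 144 + 21 + 5 + 1, with no two terms consecutive in the sequence.

987 + 377 + 144 + 21 + 5 + 1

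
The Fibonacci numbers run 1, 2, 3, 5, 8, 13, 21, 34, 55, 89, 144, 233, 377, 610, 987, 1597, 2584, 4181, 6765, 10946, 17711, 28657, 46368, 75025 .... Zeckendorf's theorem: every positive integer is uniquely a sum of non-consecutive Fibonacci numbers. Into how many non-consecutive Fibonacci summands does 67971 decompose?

10

largest Fibonacci ≤ 67971 is 46368; 67971 − 46368 = 21603
largest Fibonacci ≤ 21603 is 17711; 21603 − 17711 = 3892
largest Fibonacci ≤ 3892 is 2584; 3892 − 2584 = 1308
largest Fibonacci ≤ 1308 is 987; 1308 − 987 = 321
largest Fibonacci ≤ 321 is 233; 321 − 233 = 88
largest Fibonacci ≤ 88 is 55; 88 − 55 = 33
largest Fibonacci ≤ 33 is 21; 33 − 21 = 12
largest Fibonacci ≤ 12 is 8; 12 − 8 = 4
largest Fibonacci ≤ 4 is 3; 4 − 3 = 1
largest Fibonacci ≤ 1 is 1; 1 − 1 = 0
67971 = 46368 + 17711 + 2584 + 987 + 233 + 55 + 21 + 8 + 3 + 1, which has 10 terms.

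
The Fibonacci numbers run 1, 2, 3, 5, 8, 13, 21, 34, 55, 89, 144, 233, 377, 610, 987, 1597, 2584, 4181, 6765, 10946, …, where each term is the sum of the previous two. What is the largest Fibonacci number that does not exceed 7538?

6765

6765 ≤ 7538 < 10946, so the largest Fibonacci number not exceeding 7538 is 6765.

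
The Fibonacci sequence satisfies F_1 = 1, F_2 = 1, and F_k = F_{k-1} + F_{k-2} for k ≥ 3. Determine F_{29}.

Iterating the recurrence up to F_{25} = 75025 and F_{24} = 46368:
F_{26} = F_{25} + F_{24} = 75025 + 46368 = 121393
F_{27} = F_{26} + F_{25} = 121393 + 75025 = 196418
F_{28} = F_{27} + F_{26} = 196418 + 121393 = 317811
F_{29} = F_{28} + F_{27} = 317811 + 196418 = 514229

514229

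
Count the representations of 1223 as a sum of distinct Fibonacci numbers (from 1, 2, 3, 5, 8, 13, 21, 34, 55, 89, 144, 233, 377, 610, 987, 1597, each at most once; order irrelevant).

Starting from the Zeckendorf form and repeatedly splitting a term F_k into F_{k−1} + F_{k−2} (when neither is already used) reaches every representation.
1223 = 987+233+3 = 987+233+2+1 = 987+144+89+3 = … (17 more), for 20 in all.

20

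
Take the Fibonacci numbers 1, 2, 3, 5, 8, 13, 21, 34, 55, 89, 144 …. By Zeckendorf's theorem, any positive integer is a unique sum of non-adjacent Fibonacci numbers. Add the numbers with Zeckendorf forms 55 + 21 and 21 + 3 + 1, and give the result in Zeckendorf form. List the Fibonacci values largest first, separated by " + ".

The two numbers are 76 and 25, so their sum is 101.
take 89 (≤ 101); 101 − 89 = 12
take 8 (≤ 12); 12 − 8 = 4
take 3 (≤ 4); 4 − 3 = 1
take 1 (≤ 1); 1 − 1 = 0

89 + 8 + 3 + 1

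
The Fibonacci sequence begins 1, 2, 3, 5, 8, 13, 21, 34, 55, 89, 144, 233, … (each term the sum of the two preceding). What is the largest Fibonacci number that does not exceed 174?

144

144 ≤ 174 < 233, so the largest Fibonacci number not exceeding 174 is 144.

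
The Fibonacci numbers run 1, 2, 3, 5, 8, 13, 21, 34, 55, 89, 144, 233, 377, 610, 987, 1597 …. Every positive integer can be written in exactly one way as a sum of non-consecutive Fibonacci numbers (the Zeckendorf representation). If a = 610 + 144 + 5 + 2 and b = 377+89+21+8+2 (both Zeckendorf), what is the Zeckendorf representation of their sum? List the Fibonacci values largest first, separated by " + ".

987 + 233 + 34 + 3 + 1

The two numbers are 761 and 497, so their sum is 1258.
987 ≤ 1258 < 1597, so take 987; remainder 271
233 ≤ 271 < 377, so take 233; remainder 38
34 ≤ 38 < 55, so take 34; remainder 4
3 ≤ 4 < 5, so take 3; remainder 1
1 ≤ 1 < 2, so take 1; remainder 0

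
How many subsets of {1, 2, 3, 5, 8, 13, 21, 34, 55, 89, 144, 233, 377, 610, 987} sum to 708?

16

708 = 610+89+8+1 = 610+89+5+3+1 = 610+55+34+8+1 = 377+233+89+8+1 = 610+55+34+5+3+1 = … (11 more), for 16 in all.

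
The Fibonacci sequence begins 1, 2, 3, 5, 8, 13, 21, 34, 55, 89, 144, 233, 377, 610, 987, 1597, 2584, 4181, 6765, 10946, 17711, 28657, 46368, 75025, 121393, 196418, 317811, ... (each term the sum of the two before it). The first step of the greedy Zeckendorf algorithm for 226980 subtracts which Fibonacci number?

196418

196418 ≤ 226980 < 317811, so the largest Fibonacci number not exceeding 226980 is 196418.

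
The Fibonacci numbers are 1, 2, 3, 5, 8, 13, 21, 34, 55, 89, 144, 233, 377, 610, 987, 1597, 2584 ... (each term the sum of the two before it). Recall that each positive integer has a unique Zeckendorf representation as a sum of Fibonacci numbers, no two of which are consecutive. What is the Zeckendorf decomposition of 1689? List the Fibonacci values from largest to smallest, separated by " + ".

largest Fibonacci ≤ 1689 is 1597; 1689 − 1597 = 92
largest Fibonacci ≤ 92 is 89; 92 − 89 = 3
largest Fibonacci ≤ 3 is 3; 3 − 3 = 0
So 1689 = 1597 + 89 + 3, with no two terms consecutive in the sequence.

1597 + 89 + 3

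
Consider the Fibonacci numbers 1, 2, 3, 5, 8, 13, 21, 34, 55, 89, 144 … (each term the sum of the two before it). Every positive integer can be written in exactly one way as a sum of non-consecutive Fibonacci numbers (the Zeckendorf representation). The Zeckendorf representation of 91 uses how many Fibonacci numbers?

take 89 (≤ 91); 91 − 89 = 2
take 2 (≤ 2); 2 − 2 = 0
91 = 89 + 2, which has 2 terms.

2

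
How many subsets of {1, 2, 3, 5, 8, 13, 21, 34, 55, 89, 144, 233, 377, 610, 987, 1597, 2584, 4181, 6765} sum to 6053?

63

Starting from the Zeckendorf form and repeatedly splitting a term F_k into F_{k−1} + F_{k−2} (when neither is already used) reaches every representation.
6053 = 4181+1597+233+34+8 = 4181+1597+233+34+5+3 = 4181+1597+233+21+13+8 = 4181+1597+144+89+34+8 = 4181+1597+233+34+5+2+1 = … (58 more), for 63 in all.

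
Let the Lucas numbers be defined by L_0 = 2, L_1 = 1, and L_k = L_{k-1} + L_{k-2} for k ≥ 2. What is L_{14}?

843

Iterating the recurrence up to L_{10} = 123 and L_{9} = 76:
L_{11} = L_{10} + L_{9} = 123 + 76 = 199
L_{12} = L_{11} + L_{10} = 199 + 123 = 322
L_{13} = L_{12} + L_{11} = 322 + 199 = 521
L_{14} = L_{13} + L_{12} = 521 + 322 = 843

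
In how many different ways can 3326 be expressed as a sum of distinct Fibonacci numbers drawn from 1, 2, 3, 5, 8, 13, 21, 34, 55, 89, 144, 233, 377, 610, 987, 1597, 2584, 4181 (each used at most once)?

28

3326 = 2584+610+89+34+8+1 = 2584+610+89+34+5+3+1 = 2584+610+89+21+13+8+1 = 2584+377+233+89+34+8+1 = 1597+987+610+89+34+8+1 = … (23 more), for 28 in all.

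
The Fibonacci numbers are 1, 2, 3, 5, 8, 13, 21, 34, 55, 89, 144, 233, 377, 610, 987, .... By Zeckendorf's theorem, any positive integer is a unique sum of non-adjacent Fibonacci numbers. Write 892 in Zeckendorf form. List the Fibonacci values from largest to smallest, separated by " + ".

Greedily peel off the largest Fibonacci term at each step:
largest Fibonacci ≤ 892 is 610; 892 − 610 = 282
largest Fibonacci ≤ 282 is 233; 282 − 233 = 49
largest Fibonacci ≤ 49 is 34; 49 − 34 = 15
largest Fibonacci ≤ 15 is 13; 15 − 13 = 2
largest Fibonacci ≤ 2 is 2; 2 − 2 = 0
So 892 = 610 + 233 + 34 + 13 + 2, with no two terms consecutive in the sequence.

610 + 233 + 34 + 13 + 2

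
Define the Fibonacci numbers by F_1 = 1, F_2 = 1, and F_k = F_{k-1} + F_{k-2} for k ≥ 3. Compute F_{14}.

Iterating the recurrence up to F_{8} = 21 and F_{7} = 13:
F_{9} = F_{8} + F_{7} = 21 + 13 = 34
F_{10} = F_{9} + F_{8} = 34 + 21 = 55
F_{11} = F_{10} + F_{9} = 55 + 34 = 89
F_{12} = F_{11} + F_{10} = 89 + 55 = 144
F_{13} = F_{12} + F_{11} = 144 + 89 = 233
F_{14} = F_{13} + F_{12} = 233 + 144 = 377

377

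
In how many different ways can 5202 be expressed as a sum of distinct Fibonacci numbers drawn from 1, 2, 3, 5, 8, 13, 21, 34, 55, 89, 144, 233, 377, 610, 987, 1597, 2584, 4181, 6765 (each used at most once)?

Starting from the Zeckendorf form and repeatedly splitting a term F_k into F_{k−1} + F_{k−2} (when neither is already used) reaches every representation.
5202 = 4181+987+34 = 4181+987+21+13 = 4181+610+377+34 = 4181+987+21+8+5 = … (28 more), for 32 in all.

32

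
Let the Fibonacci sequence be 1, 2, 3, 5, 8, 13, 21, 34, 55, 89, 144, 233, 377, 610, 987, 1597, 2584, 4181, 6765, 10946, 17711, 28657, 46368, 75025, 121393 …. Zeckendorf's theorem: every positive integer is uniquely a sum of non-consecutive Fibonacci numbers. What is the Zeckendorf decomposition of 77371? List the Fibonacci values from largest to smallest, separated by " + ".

Greedy algorithm:
77371 − 75025 = 2346
2346 − 1597 = 749
749 − 610 = 139
139 − 89 = 50
50 − 34 = 16
16 − 13 = 3
3 − 3 = 0
So 77371 = 75025 + 1597 + 610 + 89 + 34 + 13 + 3, with no two terms consecutive in the sequence.

75025 + 1597 + 610 + 89 + 34 + 13 + 3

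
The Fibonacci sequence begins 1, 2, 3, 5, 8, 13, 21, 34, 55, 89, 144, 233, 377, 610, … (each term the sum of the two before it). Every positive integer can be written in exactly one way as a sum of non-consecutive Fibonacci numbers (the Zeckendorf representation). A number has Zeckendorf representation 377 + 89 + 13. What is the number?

377 + 89 + 13 = 479.

479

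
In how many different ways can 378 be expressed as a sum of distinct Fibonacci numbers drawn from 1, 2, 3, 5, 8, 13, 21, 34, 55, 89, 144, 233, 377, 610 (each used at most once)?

Each representation comes from the Zeckendorf form by replacing some F_k with F_{k−1} + F_{k−2} where possible.
378 = 377+1 = 233+144+1 = 233+89+55+1 = 233+89+34+21+1 = 233+89+34+13+8+1 = … (1 more), for 6 in all.

6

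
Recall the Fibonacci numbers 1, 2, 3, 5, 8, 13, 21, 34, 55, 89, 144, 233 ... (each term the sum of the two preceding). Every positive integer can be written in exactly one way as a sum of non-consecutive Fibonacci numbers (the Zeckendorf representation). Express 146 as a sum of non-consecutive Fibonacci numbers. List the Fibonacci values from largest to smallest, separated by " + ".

Repeatedly subtract the largest Fibonacci number that fits:
largest Fibonacci ≤ 146 is 144; 146 − 144 = 2
largest Fibonacci ≤ 2 is 2; 2 − 2 = 0
So 146 = 144 + 2, with no two terms consecutive in the sequence.

144 + 2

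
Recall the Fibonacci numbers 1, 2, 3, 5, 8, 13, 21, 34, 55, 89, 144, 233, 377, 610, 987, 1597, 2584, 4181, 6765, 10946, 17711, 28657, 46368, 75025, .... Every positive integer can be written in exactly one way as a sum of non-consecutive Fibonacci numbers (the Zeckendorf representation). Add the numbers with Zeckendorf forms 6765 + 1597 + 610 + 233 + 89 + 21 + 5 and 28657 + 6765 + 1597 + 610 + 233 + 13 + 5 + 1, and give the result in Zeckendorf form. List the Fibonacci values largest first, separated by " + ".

The two numbers are 9320 and 37881, so their sum is 47201.
Greedily peel off the largest Fibonacci term at each step:
largest Fibonacci ≤ 47201 is 46368; 47201 − 46368 = 833
largest Fibonacci ≤ 833 is 610; 833 − 610 = 223
largest Fibonacci ≤ 223 is 144; 223 − 144 = 79
largest Fibonacci ≤ 79 is 55; 79 − 55 = 24
largest Fibonacci ≤ 24 is 21; 24 − 21 = 3
largest Fibonacci ≤ 3 is 3; 3 − 3 = 0

46368 + 610 + 144 + 55 + 21 + 3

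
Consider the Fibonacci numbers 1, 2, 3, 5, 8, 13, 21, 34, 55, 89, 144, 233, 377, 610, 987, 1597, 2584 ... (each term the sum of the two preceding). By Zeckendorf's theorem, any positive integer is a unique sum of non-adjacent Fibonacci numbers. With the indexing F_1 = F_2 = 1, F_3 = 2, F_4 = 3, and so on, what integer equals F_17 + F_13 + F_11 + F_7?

1932

F_17 + F_13 + F_11 + F_7 = 1597 + 233 + 89 + 13 = 1932.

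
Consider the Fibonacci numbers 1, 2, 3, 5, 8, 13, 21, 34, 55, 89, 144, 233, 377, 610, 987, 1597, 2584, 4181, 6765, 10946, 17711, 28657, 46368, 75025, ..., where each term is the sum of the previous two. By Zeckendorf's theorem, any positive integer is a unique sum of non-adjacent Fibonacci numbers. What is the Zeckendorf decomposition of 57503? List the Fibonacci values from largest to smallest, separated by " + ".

Greedy algorithm:
57503 − 46368 = 11135
11135 − 10946 = 189
189 − 144 = 45
45 − 34 = 11
11 − 8 = 3
3 − 3 = 0
So 57503 = 46368 + 10946 + 144 + 34 + 8 + 3, with no two terms consecutive in the sequence.

46368 + 10946 + 144 + 34 + 8 + 3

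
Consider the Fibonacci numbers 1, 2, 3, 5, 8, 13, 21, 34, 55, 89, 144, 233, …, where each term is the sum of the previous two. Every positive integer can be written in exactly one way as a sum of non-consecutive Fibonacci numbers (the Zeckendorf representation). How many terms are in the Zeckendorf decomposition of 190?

Greedily peel off the largest Fibonacci term at each step:
190 − 144 = 46
46 − 34 = 12
12 − 8 = 4
4 − 3 = 1
1 − 1 = 0
190 = 144 + 34 + 8 + 3 + 1, which has 5 terms.

5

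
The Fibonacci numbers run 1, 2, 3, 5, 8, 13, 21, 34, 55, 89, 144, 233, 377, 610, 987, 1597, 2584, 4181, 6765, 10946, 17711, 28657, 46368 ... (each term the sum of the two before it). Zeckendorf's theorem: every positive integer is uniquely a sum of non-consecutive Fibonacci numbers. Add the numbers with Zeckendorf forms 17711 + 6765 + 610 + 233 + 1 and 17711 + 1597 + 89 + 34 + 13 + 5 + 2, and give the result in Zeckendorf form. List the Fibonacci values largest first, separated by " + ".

28657 + 10946 + 4181 + 987

The two numbers are 25320 and 19451, so their sum is 44771.
Greedily peel off the largest Fibonacci term at each step:
take 28657 (≤ 44771); 44771 − 28657 = 16114
take 10946 (≤ 16114); 16114 − 10946 = 5168
take 4181 (≤ 5168); 5168 − 4181 = 987
take 987 (≤ 987); 987 − 987 = 0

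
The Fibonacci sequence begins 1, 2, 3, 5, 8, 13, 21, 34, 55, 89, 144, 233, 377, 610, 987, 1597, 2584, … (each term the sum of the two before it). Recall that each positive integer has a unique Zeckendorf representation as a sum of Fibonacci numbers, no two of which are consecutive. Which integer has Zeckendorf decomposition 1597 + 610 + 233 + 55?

2495

1597 + 610 + 233 + 55 = 2495.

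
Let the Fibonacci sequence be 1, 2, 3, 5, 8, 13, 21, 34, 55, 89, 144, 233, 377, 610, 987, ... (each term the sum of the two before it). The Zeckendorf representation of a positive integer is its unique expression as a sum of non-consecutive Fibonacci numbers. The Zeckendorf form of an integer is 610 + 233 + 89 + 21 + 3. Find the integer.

610 + 233 + 89 + 21 + 3 = 956.

956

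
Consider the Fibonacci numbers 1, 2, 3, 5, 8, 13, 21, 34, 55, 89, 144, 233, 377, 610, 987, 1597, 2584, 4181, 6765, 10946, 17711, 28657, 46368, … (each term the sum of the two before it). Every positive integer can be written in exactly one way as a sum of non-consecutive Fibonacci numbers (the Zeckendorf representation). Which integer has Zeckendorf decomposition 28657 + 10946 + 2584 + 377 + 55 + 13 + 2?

28657 + 10946 + 2584 + 377 + 55 + 13 + 2 = 42634.

42634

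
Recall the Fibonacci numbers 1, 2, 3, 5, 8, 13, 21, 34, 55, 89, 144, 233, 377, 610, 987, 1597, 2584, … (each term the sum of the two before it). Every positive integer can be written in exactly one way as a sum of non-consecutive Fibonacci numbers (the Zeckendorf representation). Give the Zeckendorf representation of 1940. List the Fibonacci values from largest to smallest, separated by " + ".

1597 + 233 + 89 + 21

subtract 1597 from 1940: 343 remains
subtract 233 from 343: 110 remains
subtract 89 from 110: 21 remains
subtract 21 from 21: 0 remains
So 1940 = 1597 + 233 + 89 + 21, with no two terms consecutive in the sequence.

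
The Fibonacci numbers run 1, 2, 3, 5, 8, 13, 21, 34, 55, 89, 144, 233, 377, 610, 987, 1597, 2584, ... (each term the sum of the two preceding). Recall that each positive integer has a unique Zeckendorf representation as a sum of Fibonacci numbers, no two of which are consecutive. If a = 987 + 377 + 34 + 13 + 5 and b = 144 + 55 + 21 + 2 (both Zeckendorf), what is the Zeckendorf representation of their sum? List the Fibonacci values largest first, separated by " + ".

The two numbers are 1416 and 222, so their sum is 1638.
1638 − 1597 = 41
41 − 34 = 7
7 − 5 = 2
2 − 2 = 0

1597 + 34 + 5 + 2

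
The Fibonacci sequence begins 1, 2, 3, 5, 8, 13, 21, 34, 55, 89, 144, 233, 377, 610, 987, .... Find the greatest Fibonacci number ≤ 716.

610 ≤ 716 < 987, so the largest Fibonacci number not exceeding 716 is 610.

610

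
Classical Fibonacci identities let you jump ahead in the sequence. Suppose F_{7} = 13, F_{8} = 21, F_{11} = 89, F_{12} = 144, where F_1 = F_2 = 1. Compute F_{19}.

By the addition formula F_{m+n} = F_m F_{n+1} + F_{m−1} F_n with m=8, n=11: F_{19} = 21·144 + 13·89 = 3024 + 1157 = 4181.

4181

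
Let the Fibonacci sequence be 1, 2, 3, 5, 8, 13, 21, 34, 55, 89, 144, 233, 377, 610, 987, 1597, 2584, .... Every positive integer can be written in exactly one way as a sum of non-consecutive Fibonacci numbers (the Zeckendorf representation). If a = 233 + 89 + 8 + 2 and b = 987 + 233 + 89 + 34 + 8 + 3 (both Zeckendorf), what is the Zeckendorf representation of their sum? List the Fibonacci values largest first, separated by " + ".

The two numbers are 332 and 1354, so their sum is 1686.
1686 − 1597 = 89
89 − 89 = 0

1597 + 89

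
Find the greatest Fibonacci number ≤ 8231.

6765 ≤ 8231 < 10946, so the largest Fibonacci number not exceeding 8231 is 6765.

6765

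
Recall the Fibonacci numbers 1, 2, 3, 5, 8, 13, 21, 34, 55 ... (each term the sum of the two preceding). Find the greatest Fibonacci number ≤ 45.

34 ≤ 45 < 55, so the largest Fibonacci number not exceeding 45 is 34.

34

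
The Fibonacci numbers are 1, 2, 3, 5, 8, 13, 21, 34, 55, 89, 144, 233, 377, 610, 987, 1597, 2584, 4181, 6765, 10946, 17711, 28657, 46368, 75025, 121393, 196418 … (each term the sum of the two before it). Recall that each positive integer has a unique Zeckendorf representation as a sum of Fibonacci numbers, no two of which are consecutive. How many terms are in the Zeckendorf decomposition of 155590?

9

take 121393 (≤ 155590); 155590 − 121393 = 34197
take 28657 (≤ 34197); 34197 − 28657 = 5540
take 4181 (≤ 5540); 5540 − 4181 = 1359
take 987 (≤ 1359); 1359 − 987 = 372
take 233 (≤ 372); 372 − 233 = 139
take 89 (≤ 139); 139 − 89 = 50
take 34 (≤ 50); 50 − 34 = 16
take 13 (≤ 16); 16 − 13 = 3
take 3 (≤ 3); 3 − 3 = 0
155590 = 121393 + 28657 + 4181 + 987 + 233 + 89 + 34 + 13 + 3, which has 9 terms.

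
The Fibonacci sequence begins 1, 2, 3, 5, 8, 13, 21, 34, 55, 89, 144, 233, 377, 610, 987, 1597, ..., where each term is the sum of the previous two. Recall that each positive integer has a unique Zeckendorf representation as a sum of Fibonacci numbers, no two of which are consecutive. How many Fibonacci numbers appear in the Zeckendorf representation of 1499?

7

take 987 (≤ 1499); 1499 − 987 = 512
take 377 (≤ 512); 512 − 377 = 135
take 89 (≤ 135); 135 − 89 = 46
take 34 (≤ 46); 46 − 34 = 12
take 8 (≤ 12); 12 − 8 = 4
take 3 (≤ 4); 4 − 3 = 1
take 1 (≤ 1); 1 − 1 = 0
1499 = 987 + 377 + 89 + 34 + 8 + 3 + 1, which has 7 terms.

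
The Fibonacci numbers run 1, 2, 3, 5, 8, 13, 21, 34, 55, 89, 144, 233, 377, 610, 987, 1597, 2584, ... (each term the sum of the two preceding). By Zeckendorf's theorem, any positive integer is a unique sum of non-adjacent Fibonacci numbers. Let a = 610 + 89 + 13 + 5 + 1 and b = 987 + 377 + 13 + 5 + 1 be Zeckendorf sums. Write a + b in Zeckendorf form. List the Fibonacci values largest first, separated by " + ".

1597 + 377 + 89 + 34 + 3 + 1

The two numbers are 718 and 1383, so their sum is 2101.
Greedy algorithm:
2101: greatest Fibonacci not exceeding it is 1597, leaving 504
504: greatest Fibonacci not exceeding it is 377, leaving 127
127: greatest Fibonacci not exceeding it is 89, leaving 38
38: greatest Fibonacci not exceeding it is 34, leaving 4
4: greatest Fibonacci not exceeding it is 3, leaving 1
1: greatest Fibonacci not exceeding it is 1, leaving 0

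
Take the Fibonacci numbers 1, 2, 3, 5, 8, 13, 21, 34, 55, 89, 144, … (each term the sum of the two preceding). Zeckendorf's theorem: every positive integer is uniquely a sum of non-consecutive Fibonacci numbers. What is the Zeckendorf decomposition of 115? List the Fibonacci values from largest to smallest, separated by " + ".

89 + 21 + 5

subtract 89 from 115: 26 remains
subtract 21 from 26: 5 remains
subtract 5 from 5: 0 remains
So 115 = 89 + 21 + 5, with no two terms consecutive in the sequence.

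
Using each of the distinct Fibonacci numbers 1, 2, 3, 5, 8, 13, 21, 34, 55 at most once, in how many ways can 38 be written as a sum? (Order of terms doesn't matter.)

3

38 = 34+3+1 = 21+13+3+1 = 21+8+5+3+1 — 3 representations.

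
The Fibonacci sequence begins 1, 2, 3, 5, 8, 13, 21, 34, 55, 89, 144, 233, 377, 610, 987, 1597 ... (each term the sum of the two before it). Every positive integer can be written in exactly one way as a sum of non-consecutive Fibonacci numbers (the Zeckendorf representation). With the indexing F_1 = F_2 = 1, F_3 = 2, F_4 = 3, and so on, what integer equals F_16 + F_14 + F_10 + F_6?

1427

F_16 + F_14 + F_10 + F_6 = 987 + 377 + 55 + 8 = 1427.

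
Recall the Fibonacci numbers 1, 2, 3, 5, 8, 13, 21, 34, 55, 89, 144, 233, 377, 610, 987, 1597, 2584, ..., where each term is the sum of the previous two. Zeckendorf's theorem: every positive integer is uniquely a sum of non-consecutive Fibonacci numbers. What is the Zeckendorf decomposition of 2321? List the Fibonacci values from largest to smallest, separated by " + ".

1597 + 610 + 89 + 21 + 3 + 1

Repeatedly subtract the largest Fibonacci number that fits:
1597 ≤ 2321 < 2584, so take 1597; remainder 724
610 ≤ 724 < 987, so take 610; remainder 114
89 ≤ 114 < 144, so take 89; remainder 25
21 ≤ 25 < 34, so take 21; remainder 4
3 ≤ 4 < 5, so take 3; remainder 1
1 ≤ 1 < 2, so take 1; remainder 0
So 2321 = 1597 + 610 + 89 + 21 + 3 + 1, with no two terms consecutive in the sequence.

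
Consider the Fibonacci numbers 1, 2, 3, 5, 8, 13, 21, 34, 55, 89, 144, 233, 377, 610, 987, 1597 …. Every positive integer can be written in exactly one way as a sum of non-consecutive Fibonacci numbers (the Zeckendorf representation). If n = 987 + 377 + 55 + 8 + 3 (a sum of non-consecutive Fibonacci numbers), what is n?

1430

987 + 377 + 55 + 8 + 3 = 1430.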